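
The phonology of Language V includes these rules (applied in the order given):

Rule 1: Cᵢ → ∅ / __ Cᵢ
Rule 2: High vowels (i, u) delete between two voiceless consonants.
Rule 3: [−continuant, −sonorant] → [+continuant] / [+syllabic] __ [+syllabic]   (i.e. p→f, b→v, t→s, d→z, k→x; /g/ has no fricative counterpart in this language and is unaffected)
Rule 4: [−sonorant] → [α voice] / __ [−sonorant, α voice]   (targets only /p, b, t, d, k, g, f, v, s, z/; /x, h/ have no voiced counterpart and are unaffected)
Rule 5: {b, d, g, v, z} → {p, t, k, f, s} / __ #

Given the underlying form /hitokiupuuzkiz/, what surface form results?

htoxiufuuskis

Rule 1 (degemination): no segment meets the environment; /hitokiupuuzkiz/ is unchanged.
Rule 2 (high vowel syncope): /i/ is a high vowel flanked by voiceless consonants /h/ and /t/, so it deletes. /hitokiupuuzkiz/ → htokiupuuzkiz.
Rule 3 (intervocalic spirantization): /k/ is a stop between vowels /o/ and /i/, so it spirantizes to the fricative [x]. /p/ is a stop between vowels /u/ and /u/, so it spirantizes to the fricative [f]. /htokiupuuzkiz/ → htoxiufuuzkiz.
Rule 4 (regressive voicing assimilation): /z/ precedes the voiceless obstruent /k/, so it devoices to [s] by assimilation. /htoxiufuuzkiz/ → htoxiufuuskiz.
Rule 5 (final devoicing): /z/ is a voiced obstruent in word-final position, so it devoices to [s]. /htoxiufuuskiz/ → htoxiufuuskis.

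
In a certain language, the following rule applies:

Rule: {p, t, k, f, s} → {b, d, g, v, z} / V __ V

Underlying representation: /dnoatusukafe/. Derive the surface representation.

/t/ is a voiceless obstruent between vowels /a/ and /u/, so it voices to [d].
/s/ is a voiceless obstruent between vowels /u/ and /u/, so it voices to [z].
/k/ is a voiceless obstruent between vowels /u/ and /a/, so it voices to [g].
/f/ is a voiceless obstruent between vowels /a/ and /e/, so it voices to [v].
Surface form: [dnoaduzugave].

dnoaduzugave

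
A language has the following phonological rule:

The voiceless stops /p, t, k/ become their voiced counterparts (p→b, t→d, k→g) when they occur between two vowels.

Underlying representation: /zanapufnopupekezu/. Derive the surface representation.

zanabufnobubegezu

/p/ is a voiceless stop between vowels /a/ and /u/, so it voices to [b].
/p/ is a voiceless stop between vowels /o/ and /u/, so it voices to [b].
/p/ is a voiceless stop between vowels /u/ and /e/, so it voices to [b].
/k/ is a voiceless stop between vowels /e/ and /e/, so it voices to [g].
Surface form: [zanabufnobubegezu].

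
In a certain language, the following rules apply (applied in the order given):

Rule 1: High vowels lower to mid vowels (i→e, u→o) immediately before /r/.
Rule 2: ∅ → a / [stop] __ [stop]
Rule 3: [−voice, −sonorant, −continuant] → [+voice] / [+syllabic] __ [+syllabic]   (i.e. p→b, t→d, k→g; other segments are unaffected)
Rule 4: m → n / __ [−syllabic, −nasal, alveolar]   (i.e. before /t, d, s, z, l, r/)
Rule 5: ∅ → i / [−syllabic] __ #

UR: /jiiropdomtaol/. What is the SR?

Rule 1 (pre-rhotic lowering): /i/ is a high vowel immediately before /r/, so it lowers to [e]. /jiiropdomtaol/ → jieropdomtaol.
Rule 2 (stop-cluster a-epenthesis): /p/ and /d/ form a stop–stop cluster, so [a] is inserted between them. /jieropdomtaol/ → jieropadomtaol.
Rule 3 (intervocalic voicing): /p/ is a voiceless stop between vowels /o/ and /a/, so it voices to [b]. /jieropadomtaol/ → jierobadomtaol.
Rule 4 (nasal place assimilation): /m/ precedes the alveolar consonant /t/, so it assimilates in place to [n]. /jierobadomtaol/ → jierobadontaol.
Rule 5 (final i-epenthesis): the form ends in the consonant /l/, so [i] is inserted word-finally. /jierobadontaol/ → jierobadontaoli.

jierobadontaoli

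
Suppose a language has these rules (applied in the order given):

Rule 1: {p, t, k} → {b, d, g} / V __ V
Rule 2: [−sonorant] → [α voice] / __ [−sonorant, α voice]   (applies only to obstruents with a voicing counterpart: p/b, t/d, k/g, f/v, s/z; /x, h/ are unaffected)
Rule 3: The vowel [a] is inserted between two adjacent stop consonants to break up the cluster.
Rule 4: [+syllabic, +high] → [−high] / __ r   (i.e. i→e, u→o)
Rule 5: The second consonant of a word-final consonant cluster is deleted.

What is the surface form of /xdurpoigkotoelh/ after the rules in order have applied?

Rule 1 (intervocalic voicing): /t/ is a voiceless stop between vowels /o/ and /o/, so it voices to [d]. /xdurpoigkotoelh/ → xdurpoigkodoelh.
Rule 2 (regressive voicing assimilation): /g/ precedes the voiceless obstruent /k/, so it devoices to [k] by assimilation. /xdurpoigkodoelh/ → xdurpoikkodoelh.
Rule 3 (stop-cluster a-epenthesis): /k/ and /k/ form a stop–stop cluster, so [a] is inserted between them. /xdurpoikkodoelh/ → xdurpoikakodoelh.
Rule 4 (pre-rhotic lowering): /u/ is a high vowel immediately before /r/, so it lowers to [o]. /xdurpoikakodoelh/ → xdorpoikakodoelh.
Rule 5 (final cluster simplification): /h/ is the second consonant of a word-final cluster /lh/, so it deletes. /xdorpoikakodoelh/ → xdorpoikakodoel.

xdorpoikakodoel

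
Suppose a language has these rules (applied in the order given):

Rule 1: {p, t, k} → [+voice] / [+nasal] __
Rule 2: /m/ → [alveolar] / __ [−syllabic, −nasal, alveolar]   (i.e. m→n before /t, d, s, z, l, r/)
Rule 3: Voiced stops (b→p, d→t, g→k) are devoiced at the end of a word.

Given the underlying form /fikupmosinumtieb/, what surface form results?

fikupmosinundiep

Rule 1 (post-nasal voicing): /t/ is a voiceless stop immediately after the nasal /m/, so it voices to [d]. /fikupmosinumtieb/ → fikupmosinumdieb.
Rule 2 (nasal place assimilation): /m/ precedes the alveolar consonant /d/, so it assimilates in place to [n]. /fikupmosinumdieb/ → fikupmosinundieb.
Rule 3 (final devoicing): /b/ is a voiced stop in word-final position, so it devoices to [p]. /fikupmosinundieb/ → fikupmosinundiep.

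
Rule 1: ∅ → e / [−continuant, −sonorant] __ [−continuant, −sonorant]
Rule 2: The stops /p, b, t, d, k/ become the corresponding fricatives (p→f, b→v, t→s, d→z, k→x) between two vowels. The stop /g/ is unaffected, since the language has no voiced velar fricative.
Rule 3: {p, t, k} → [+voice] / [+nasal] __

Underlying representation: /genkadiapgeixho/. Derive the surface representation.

gengaziafegeixho

Rule 1 (stop-cluster e-epenthesis): /p/ and /g/ form a stop–stop cluster, so [e] is inserted between them. /genkadiapgeixho/ → genkadiapegeixho.
Rule 2 (intervocalic spirantization): /d/ is a stop between vowels /a/ and /i/, so it spirantizes to the fricative [z]. /p/ is a stop between vowels /a/ and /e/, so it spirantizes to the fricative [f]. /genkadiapegeixho/ → genkaziafegeixho.
Rule 3 (post-nasal voicing): /k/ is a voiceless stop immediately after the nasal /n/, so it voices to [g]. /genkaziafegeixho/ → gengaziafegeixho.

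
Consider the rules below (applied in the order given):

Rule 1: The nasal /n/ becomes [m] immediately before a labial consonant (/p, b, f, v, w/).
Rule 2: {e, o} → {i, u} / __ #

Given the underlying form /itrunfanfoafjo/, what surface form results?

Rule 1 (nasal place assimilation): /n/ precedes the labial consonant /f/, so it assimilates in place to [m]. /n/ precedes the labial consonant /f/, so it assimilates in place to [m]. /itrunfanfoafjo/ → itrumfamfoafjo.
Rule 2 (final vowel raising): /o/ is a mid vowel in word-final position, so it raises to [u]. /itrumfamfoafjo/ → itrumfamfoafju.

itrumfamfoafju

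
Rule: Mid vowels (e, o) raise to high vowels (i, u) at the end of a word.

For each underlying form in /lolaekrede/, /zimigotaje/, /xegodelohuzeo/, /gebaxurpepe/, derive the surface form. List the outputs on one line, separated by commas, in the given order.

/lolaekrede/: /e/ is a mid vowel in word-final position, so it raises to [i]. → [lolaekredi].
/zimigotaje/: /e/ is a mid vowel in word-final position, so it raises to [i]. → [zimigotaji].
/xegodelohuzeo/: /o/ is a mid vowel in word-final position, so it raises to [u]. → [xegodelohuzeu].
/gebaxurpepe/: /e/ is a mid vowel in word-final position, so it raises to [i]. → [gebaxurpepi].

lolaekredi, zimigotaji, xegodelohuzeu, gebaxurpepi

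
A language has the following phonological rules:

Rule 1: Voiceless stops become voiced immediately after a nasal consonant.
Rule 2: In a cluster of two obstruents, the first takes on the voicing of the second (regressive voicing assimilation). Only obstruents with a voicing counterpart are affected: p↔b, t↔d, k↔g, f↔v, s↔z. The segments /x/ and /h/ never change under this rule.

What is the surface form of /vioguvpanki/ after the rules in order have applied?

Rule 1 (post-nasal voicing): /k/ is a voiceless stop immediately after the nasal /n/, so it voices to [g]. /vioguvpanki/ → vioguvpangi.
Rule 2 (regressive voicing assimilation): /v/ precedes the voiceless obstruent /p/, so it devoices to [f] by assimilation. /vioguvpangi/ → viogufpangi.

viogufpangi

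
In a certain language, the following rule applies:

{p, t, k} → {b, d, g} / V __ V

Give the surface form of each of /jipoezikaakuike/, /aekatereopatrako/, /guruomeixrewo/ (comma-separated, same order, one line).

/jipoezikaakuike/: /p/ is a voiceless stop between vowels /i/ and /o/, so it voices to [b]. /k/ is a voiceless stop between vowels /i/ and /a/, so it voices to [g]. /k/ is a voiceless stop between vowels /a/ and /u/, so it voices to [g]. /k/ is a voiceless stop between vowels /i/ and /e/, so it voices to [g]. → [jiboezigaaguige].
/aekatereopatrako/: /k/ is a voiceless stop between vowels /e/ and /a/, so it voices to [g]. /t/ is a voiceless stop between vowels /a/ and /e/, so it voices to [d]. /p/ is a voiceless stop between vowels /o/ and /a/, so it voices to [b]. /k/ is a voiceless stop between vowels /a/ and /o/, so it voices to [g]. → [aegadereobatrago].
/guruomeixrewo/: the rule's environment is not met; surfaces unchanged as [guruomeixrewo].

jiboezigaaguige, aegadereobatrago, guruomeixrewo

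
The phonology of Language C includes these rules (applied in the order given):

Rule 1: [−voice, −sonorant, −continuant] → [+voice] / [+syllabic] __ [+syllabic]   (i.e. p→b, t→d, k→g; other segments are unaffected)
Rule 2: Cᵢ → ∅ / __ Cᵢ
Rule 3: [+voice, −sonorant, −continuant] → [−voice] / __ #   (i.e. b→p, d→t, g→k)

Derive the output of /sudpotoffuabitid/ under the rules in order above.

Rule 1 (intervocalic voicing): /t/ is a voiceless stop between vowels /o/ and /o/, so it voices to [d]. /t/ is a voiceless stop between vowels /i/ and /i/, so it voices to [d]. /sudpotoffuabitid/ → sudpodoffuabidid.
Rule 2 (degemination): /ff/ is a geminate; the first /f/ deletes. /sudpodoffuabidid/ → sudpodofuabidid.
Rule 3 (final devoicing): /d/ is a voiced stop in word-final position, so it devoices to [t]. /sudpodofuabidid/ → sudpodofuabidit.

sudpodofuabidit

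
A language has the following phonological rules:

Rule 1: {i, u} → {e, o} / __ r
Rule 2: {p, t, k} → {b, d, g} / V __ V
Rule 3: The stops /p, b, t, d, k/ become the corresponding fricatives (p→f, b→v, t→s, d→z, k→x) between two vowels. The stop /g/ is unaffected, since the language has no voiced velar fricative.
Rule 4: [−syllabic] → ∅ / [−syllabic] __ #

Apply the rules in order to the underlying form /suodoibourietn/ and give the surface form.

Rule 1 (pre-rhotic lowering): /u/ is a high vowel immediately before /r/, so it lowers to [o]. /suodoibourietn/ → suodoiboorietn.
Rule 2 (intervocalic voicing): no segment meets the environment; /suodoiboorietn/ is unchanged.
Rule 3 (intervocalic spirantization): /d/ is a stop between vowels /o/ and /o/, so it spirantizes to the fricative [z]. /b/ is a stop between vowels /i/ and /o/, so it spirantizes to the fricative [v]. /suodoiboorietn/ → suozoivoorietn.
Rule 4 (final cluster simplification): /n/ is the second consonant of a word-final cluster /tn/, so it deletes. /suozoivoorietn/ → suozoivooriet.

suozoivooriet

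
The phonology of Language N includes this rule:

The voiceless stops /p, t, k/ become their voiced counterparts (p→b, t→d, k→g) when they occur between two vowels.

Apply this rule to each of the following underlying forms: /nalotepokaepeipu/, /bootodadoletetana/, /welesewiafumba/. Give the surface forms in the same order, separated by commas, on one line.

nalodebogaebeibu, boododadolededana, welesewiafumba

/nalotepokaepeipu/: /t/ is a voiceless stop between vowels /o/ and /e/, so it voices to [d]. /p/ is a voiceless stop between vowels /e/ and /o/, so it voices to [b]. /k/ is a voiceless stop between vowels /o/ and /a/, so it voices to [g]. /p/ is a voiceless stop between vowels /e/ and /e/, so it voices to [b]. /p/ is a voiceless stop between vowels /i/ and /u/, so it voices to [b]. → [nalodebogaebeibu].
/bootodadoletetana/: /t/ is a voiceless stop between vowels /o/ and /o/, so it voices to [d]. /t/ is a voiceless stop between vowels /e/ and /e/, so it voices to [d]. /t/ is a voiceless stop between vowels /e/ and /a/, so it voices to [d]. → [boododadolededana].
/welesewiafumba/: the rule's environment is not met; surfaces unchanged as [welesewiafumba].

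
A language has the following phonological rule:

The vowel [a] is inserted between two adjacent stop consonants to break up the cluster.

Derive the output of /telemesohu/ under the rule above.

telemesohu

No segment of /telemesohu/ meets the structural description of the rule, so the form surfaces unchanged.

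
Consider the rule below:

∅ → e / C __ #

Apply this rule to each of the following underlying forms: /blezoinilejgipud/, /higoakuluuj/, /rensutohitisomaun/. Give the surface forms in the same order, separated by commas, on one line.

blezoinilejgipude, higoakuluuje, rensutohitisomaune

/blezoinilejgipud/: the form ends in the consonant /d/, so [e] is inserted word-finally. → [blezoinilejgipude].
/higoakuluuj/: the form ends in the consonant /j/, so [e] is inserted word-finally. → [higoakuluuje].
/rensutohitisomaun/: the form ends in the consonant /n/, so [e] is inserted word-finally. → [rensutohitisomaune].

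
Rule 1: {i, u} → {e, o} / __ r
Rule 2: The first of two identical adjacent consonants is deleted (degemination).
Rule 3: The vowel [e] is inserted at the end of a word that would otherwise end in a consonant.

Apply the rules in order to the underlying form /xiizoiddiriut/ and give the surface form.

Rule 1 (pre-rhotic lowering): /i/ is a high vowel immediately before /r/, so it lowers to [e]. /xiizoiddiriut/ → xiizoidderiut.
Rule 2 (degemination): /dd/ is a geminate; the first /d/ deletes. /xiizoidderiut/ → xiizoideriut.
Rule 3 (final e-epenthesis): the form ends in the consonant /t/, so [e] is inserted word-finally. /xiizoideriut/ → xiizoideriute.

xiizoideriute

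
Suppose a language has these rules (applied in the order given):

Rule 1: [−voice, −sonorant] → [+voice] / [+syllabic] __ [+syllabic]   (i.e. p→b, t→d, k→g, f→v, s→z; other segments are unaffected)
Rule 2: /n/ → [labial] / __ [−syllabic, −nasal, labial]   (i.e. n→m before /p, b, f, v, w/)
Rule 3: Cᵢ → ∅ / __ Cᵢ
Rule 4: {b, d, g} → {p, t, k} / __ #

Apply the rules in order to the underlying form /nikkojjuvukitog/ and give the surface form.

nikojuvugidok

Rule 1 (intervocalic voicing): /k/ is a voiceless obstruent between vowels /u/ and /i/, so it voices to [g]. /t/ is a voiceless obstruent between vowels /i/ and /o/, so it voices to [d]. /nikkojjuvukitog/ → nikkojjuvugidog.
Rule 2 (nasal place assimilation): no segment meets the environment; /nikkojjuvugidog/ is unchanged.
Rule 3 (degemination): /kk/ is a geminate; the first /k/ deletes. /jj/ is a geminate; the first /j/ deletes. /nikkojjuvugidog/ → nikojuvugidog.
Rule 4 (final devoicing): /g/ is a voiced stop in word-final position, so it devoices to [k]. /nikojuvugidog/ → nikojuvugidok.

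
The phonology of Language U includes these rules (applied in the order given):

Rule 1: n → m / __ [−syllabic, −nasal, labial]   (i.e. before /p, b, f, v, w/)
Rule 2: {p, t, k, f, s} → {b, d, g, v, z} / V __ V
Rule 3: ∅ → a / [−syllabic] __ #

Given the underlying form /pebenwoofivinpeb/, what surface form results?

pebemwoovivimpeba

Rule 1 (nasal place assimilation): /n/ precedes the labial consonant /w/, so it assimilates in place to [m]. /n/ precedes the labial consonant /p/, so it assimilates in place to [m]. /pebenwoofivinpeb/ → pebemwoofivimpeb.
Rule 2 (intervocalic voicing): /f/ is a voiceless obstruent between vowels /o/ and /i/, so it voices to [v]. /pebemwoofivimpeb/ → pebemwoovivimpeb.
Rule 3 (final a-epenthesis): the form ends in the consonant /b/, so [a] is inserted word-finally. /pebemwoovivimpeb/ → pebemwoovivimpeba.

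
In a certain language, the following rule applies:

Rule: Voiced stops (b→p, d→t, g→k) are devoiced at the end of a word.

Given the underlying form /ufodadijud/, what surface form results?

Scanning /ufodadijud/: /d/ at position 4 is not in the conditioning environment; /d/ at position 6 is not in the conditioning environment; /d/ is a voiced stop in word-final position, so it devoices to [t].
Result: [ufodadijut].

ufodadijut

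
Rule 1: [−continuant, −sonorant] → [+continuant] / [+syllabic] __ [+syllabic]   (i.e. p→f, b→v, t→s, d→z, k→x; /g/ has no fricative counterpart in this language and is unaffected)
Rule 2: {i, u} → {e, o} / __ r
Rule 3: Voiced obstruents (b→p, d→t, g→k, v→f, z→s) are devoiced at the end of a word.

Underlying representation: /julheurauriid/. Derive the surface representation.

julheoraoriit

Rule 1 (intervocalic spirantization): no segment meets the environment; /julheurauriid/ is unchanged.
Rule 2 (pre-rhotic lowering): /u/ is a high vowel immediately before /r/, so it lowers to [o]. /u/ is a high vowel immediately before /r/, so it lowers to [o]. /julheurauriid/ → julheoraoriid.
Rule 3 (final devoicing): /d/ is a voiced obstruent in word-final position, so it devoices to [t]. /julheoraoriid/ → julheoraoriit.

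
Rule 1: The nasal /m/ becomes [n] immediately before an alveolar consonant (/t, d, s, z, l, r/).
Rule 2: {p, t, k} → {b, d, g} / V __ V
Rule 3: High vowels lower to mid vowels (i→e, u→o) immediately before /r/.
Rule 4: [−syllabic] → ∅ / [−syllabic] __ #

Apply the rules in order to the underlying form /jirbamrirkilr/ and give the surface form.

jerbanrerkil

Rule 1 (nasal place assimilation): /m/ precedes the alveolar consonant /r/, so it assimilates in place to [n]. /jirbamrirkilr/ → jirbanrirkilr.
Rule 2 (intervocalic voicing): no segment meets the environment; /jirbanrirkilr/ is unchanged.
Rule 3 (pre-rhotic lowering): /i/ is a high vowel immediately before /r/, so it lowers to [e]. /i/ is a high vowel immediately before /r/, so it lowers to [e]. /jirbanrirkilr/ → jerbanrerkilr.
Rule 4 (final cluster simplification): /r/ is the second consonant of a word-final cluster /lr/, so it deletes. /jerbanrerkilr/ → jerbanrerkil.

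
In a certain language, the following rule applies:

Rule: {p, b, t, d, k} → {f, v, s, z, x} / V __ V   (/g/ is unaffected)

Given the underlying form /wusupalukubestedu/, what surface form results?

Scanning /wusupalukubestedu/: /p/ is a stop between vowels /u/ and /a/, so it spirantizes to the fricative [f]; /k/ is a stop between vowels /u/ and /u/, so it spirantizes to the fricative [x]; /b/ is a stop between vowels /u/ and /e/, so it spirantizes to the fricative [v]; /t/ at position 14 is not in the conditioning environment; /d/ is a stop between vowels /e/ and /u/, so it spirantizes to the fricative [z].
Result: [wusufaluxuvestezu].

wusufaluxuvestezu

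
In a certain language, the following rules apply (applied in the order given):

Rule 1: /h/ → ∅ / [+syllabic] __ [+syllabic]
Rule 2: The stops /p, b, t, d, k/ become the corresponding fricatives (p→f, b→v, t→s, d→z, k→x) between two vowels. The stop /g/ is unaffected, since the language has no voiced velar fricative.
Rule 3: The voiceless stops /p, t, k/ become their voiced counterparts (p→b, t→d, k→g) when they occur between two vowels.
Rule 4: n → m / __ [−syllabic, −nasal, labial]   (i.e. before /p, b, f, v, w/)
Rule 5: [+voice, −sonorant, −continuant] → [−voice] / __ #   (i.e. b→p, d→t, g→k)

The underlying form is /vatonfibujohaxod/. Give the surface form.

vasomfivujoaxot

Rule 1 (intervocalic h-deletion): /h/ occurs between vowels /o/ and /a/, so it deletes. /vatonfibujohaxod/ → vatonfibujoaxod.
Rule 2 (intervocalic spirantization): /t/ is a stop between vowels /a/ and /o/, so it spirantizes to the fricative [s]. /b/ is a stop between vowels /i/ and /u/, so it spirantizes to the fricative [v]. /vatonfibujoaxod/ → vasonfivujoaxod.
Rule 3 (intervocalic voicing): no segment meets the environment; /vasonfivujoaxod/ is unchanged.
Rule 4 (nasal place assimilation): /n/ precedes the labial consonant /f/, so it assimilates in place to [m]. /vasonfivujoaxod/ → vasomfivujoaxod.
Rule 5 (final devoicing): /d/ is a voiced stop in word-final position, so it devoices to [t]. /vasomfivujoaxod/ → vasomfivujoaxot.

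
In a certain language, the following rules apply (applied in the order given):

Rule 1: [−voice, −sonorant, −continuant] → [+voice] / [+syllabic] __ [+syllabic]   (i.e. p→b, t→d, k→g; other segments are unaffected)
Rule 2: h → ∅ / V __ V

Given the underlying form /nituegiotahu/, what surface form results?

Rule 1 (intervocalic voicing): /t/ is a voiceless stop between vowels /i/ and /u/, so it voices to [d]. /t/ is a voiceless stop between vowels /o/ and /a/, so it voices to [d]. /nituegiotahu/ → niduegiodahu.
Rule 2 (intervocalic h-deletion): /h/ occurs between vowels /a/ and /u/, so it deletes. /niduegiodahu/ → niduegiodau.

niduegiodau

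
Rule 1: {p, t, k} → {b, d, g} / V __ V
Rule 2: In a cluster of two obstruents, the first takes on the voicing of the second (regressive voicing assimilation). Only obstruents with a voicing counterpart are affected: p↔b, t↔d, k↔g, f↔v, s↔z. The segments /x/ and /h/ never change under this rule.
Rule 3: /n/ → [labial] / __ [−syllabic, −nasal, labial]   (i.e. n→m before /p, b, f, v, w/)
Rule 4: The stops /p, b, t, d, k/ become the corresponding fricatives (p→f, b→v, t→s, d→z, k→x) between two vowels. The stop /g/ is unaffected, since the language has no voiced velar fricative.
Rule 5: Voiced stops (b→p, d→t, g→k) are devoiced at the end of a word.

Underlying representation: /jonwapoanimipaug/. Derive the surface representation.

Rule 1 (intervocalic voicing): /p/ is a voiceless stop between vowels /a/ and /o/, so it voices to [b]. /p/ is a voiceless stop between vowels /i/ and /a/, so it voices to [b]. /jonwapoanimipaug/ → jonwaboanimibaug.
Rule 2 (regressive voicing assimilation): no segment meets the environment; /jonwaboanimibaug/ is unchanged.
Rule 3 (nasal place assimilation): /n/ precedes the labial consonant /w/, so it assimilates in place to [m]. /jonwaboanimibaug/ → jomwaboanimibaug.
Rule 4 (intervocalic spirantization): /b/ is a stop between vowels /a/ and /o/, so it spirantizes to the fricative [v]. /b/ is a stop between vowels /i/ and /a/, so it spirantizes to the fricative [v]. /jomwaboanimibaug/ → jomwavoanimivaug.
Rule 5 (final devoicing): /g/ is a voiced stop in word-final position, so it devoices to [k]. /jomwavoanimivaug/ → jomwavoanimivauk.

jomwavoanimivauk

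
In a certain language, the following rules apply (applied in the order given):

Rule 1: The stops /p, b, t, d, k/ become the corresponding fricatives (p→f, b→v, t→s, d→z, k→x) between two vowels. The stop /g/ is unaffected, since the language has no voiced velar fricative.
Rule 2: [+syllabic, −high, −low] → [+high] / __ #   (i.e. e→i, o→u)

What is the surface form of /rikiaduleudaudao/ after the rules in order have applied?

rixiazuleuzauzau

Rule 1 (intervocalic spirantization): /k/ is a stop between vowels /i/ and /i/, so it spirantizes to the fricative [x]. /d/ is a stop between vowels /a/ and /u/, so it spirantizes to the fricative [z]. /d/ is a stop between vowels /u/ and /a/, so it spirantizes to the fricative [z]. /d/ is a stop between vowels /u/ and /a/, so it spirantizes to the fricative [z]. /rikiaduleudaudao/ → rixiazuleuzauzao.
Rule 2 (final vowel raising): /o/ is a mid vowel in word-final position, so it raises to [u]. /rixiazuleuzauzao/ → rixiazuleuzauzau.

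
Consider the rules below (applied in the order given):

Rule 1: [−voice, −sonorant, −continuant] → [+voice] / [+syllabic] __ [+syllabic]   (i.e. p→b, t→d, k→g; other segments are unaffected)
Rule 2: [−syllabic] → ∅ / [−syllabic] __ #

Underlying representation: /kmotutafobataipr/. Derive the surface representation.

Rule 1 (intervocalic voicing): /t/ is a voiceless stop between vowels /o/ and /u/, so it voices to [d]. /t/ is a voiceless stop between vowels /u/ and /a/, so it voices to [d]. /t/ is a voiceless stop between vowels /a/ and /a/, so it voices to [d]. /kmotutafobataipr/ → kmodudafobadaipr.
Rule 2 (final cluster simplification): /r/ is the second consonant of a word-final cluster /pr/, so it deletes. /kmodudafobadaipr/ → kmodudafobadaip.

kmodudafobadaip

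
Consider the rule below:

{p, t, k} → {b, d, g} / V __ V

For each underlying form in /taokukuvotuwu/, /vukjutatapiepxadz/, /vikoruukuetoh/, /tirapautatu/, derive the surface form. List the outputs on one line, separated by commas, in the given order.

taoguguvoduwu, vukjudadabiepxadz, vigoruuguedoh, tirabaudadu

/taokukuvotuwu/: /k/ is a voiceless stop between vowels /o/ and /u/, so it voices to [g]. /k/ is a voiceless stop between vowels /u/ and /u/, so it voices to [g]. /t/ is a voiceless stop between vowels /o/ and /u/, so it voices to [d]. → [taoguguvoduwu].
/vukjutatapiepxadz/: /t/ is a voiceless stop between vowels /u/ and /a/, so it voices to [d]. /t/ is a voiceless stop between vowels /a/ and /a/, so it voices to [d]. /p/ is a voiceless stop between vowels /a/ and /i/, so it voices to [b]. → [vukjudadabiepxadz].
/vikoruukuetoh/: /k/ is a voiceless stop between vowels /i/ and /o/, so it voices to [g]. /k/ is a voiceless stop between vowels /u/ and /u/, so it voices to [g]. /t/ is a voiceless stop between vowels /e/ and /o/, so it voices to [d]. → [vigoruuguedoh].
/tirapautatu/: /p/ is a voiceless stop between vowels /a/ and /a/, so it voices to [b]. /t/ is a voiceless stop between vowels /u/ and /a/, so it voices to [d]. /t/ is a voiceless stop between vowels /a/ and /u/, so it voices to [d]. → [tirabaudadu].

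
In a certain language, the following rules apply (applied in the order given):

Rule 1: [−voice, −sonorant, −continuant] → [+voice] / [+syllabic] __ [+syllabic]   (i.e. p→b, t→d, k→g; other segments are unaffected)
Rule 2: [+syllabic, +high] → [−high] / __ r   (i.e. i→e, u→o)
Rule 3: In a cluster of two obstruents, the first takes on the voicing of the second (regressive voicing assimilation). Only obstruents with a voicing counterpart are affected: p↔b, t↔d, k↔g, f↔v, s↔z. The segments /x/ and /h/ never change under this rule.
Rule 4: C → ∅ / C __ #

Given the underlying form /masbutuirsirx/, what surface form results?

Rule 1 (intervocalic voicing): /t/ is a voiceless stop between vowels /u/ and /u/, so it voices to [d]. /masbutuirsirx/ → masbuduirsirx.
Rule 2 (pre-rhotic lowering): /i/ is a high vowel immediately before /r/, so it lowers to [e]. /i/ is a high vowel immediately before /r/, so it lowers to [e]. /masbuduirsirx/ → masbuduerserx.
Rule 3 (regressive voicing assimilation): /s/ precedes the voiced obstruent /b/, so it voices to [z] by assimilation. /masbuduerserx/ → mazbuduerserx.
Rule 4 (final cluster simplification): /x/ is the second consonant of a word-final cluster /rx/, so it deletes. /mazbuduerserx/ → mazbuduerser.

mazbuduerser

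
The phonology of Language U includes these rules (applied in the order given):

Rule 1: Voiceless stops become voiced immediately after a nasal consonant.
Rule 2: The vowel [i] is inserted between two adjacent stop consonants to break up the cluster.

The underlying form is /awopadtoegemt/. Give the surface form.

awopaditoegemd

Rule 1 (post-nasal voicing): /t/ is a voiceless stop immediately after the nasal /m/, so it voices to [d]. /awopadtoegemt/ → awopadtoegemd.
Rule 2 (stop-cluster i-epenthesis): /d/ and /t/ form a stop–stop cluster, so [i] is inserted between them. /awopadtoegemd/ → awopaditoegemd.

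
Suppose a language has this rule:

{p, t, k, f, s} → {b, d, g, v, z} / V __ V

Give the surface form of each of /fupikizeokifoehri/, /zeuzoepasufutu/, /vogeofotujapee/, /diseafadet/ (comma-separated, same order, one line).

/fupikizeokifoehri/: /p/ is a voiceless obstruent between vowels /u/ and /i/, so it voices to [b]. /k/ is a voiceless obstruent between vowels /i/ and /i/, so it voices to [g]. /k/ is a voiceless obstruent between vowels /o/ and /i/, so it voices to [g]. /f/ is a voiceless obstruent between vowels /i/ and /o/, so it voices to [v]. → [fubigizeogivoehri].
/zeuzoepasufutu/: /p/ is a voiceless obstruent between vowels /e/ and /a/, so it voices to [b]. /s/ is a voiceless obstruent between vowels /a/ and /u/, so it voices to [z]. /f/ is a voiceless obstruent between vowels /u/ and /u/, so it voices to [v]. /t/ is a voiceless obstruent between vowels /u/ and /u/, so it voices to [d]. → [zeuzoebazuvudu].
/vogeofotujapee/: /f/ is a voiceless obstruent between vowels /o/ and /o/, so it voices to [v]. /t/ is a voiceless obstruent between vowels /o/ and /u/, so it voices to [d]. /p/ is a voiceless obstruent between vowels /a/ and /e/, so it voices to [b]. → [vogeovodujabee].
/diseafadet/: /s/ is a voiceless obstruent between vowels /i/ and /e/, so it voices to [z]. /f/ is a voiceless obstruent between vowels /a/ and /a/, so it voices to [v]. → [dizeavadet].

fubigizeogivoehri, zeuzoebazuvudu, vogeovodujabee, dizeavadet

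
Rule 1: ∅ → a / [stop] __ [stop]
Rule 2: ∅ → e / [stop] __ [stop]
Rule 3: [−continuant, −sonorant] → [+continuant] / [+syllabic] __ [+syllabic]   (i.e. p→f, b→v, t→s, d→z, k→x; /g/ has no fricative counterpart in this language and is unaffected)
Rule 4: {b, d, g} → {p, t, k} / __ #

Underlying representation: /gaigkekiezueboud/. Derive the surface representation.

Rule 1 (stop-cluster a-epenthesis): /g/ and /k/ form a stop–stop cluster, so [a] is inserted between them. /gaigkekiezueboud/ → gaigakekiezueboud.
Rule 2 (stop-cluster e-epenthesis): no segment meets the environment; /gaigakekiezueboud/ is unchanged.
Rule 3 (intervocalic spirantization): /k/ is a stop between vowels /a/ and /e/, so it spirantizes to the fricative [x]. /k/ is a stop between vowels /e/ and /i/, so it spirantizes to the fricative [x]. /b/ is a stop between vowels /e/ and /o/, so it spirantizes to the fricative [v]. /gaigakekiezueboud/ → gaigaxexiezuevoud.
Rule 4 (final devoicing): /d/ is a voiced stop in word-final position, so it devoices to [t]. /gaigaxexiezuevoud/ → gaigaxexiezuevout.

gaigaxexiezuevout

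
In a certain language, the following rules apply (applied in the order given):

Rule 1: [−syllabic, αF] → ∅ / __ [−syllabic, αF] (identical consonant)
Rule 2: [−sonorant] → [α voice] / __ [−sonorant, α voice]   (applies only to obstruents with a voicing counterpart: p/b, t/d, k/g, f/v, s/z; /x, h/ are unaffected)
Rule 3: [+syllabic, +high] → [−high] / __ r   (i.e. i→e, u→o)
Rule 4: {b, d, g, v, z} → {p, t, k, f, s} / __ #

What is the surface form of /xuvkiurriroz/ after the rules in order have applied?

xufkioreros

Rule 1 (degemination): /rr/ is a geminate; the first /r/ deletes. /xuvkiurriroz/ → xuvkiuriroz.
Rule 2 (regressive voicing assimilation): /v/ precedes the voiceless obstruent /k/, so it devoices to [f] by assimilation. /xuvkiuriroz/ → xufkiuriroz.
Rule 3 (pre-rhotic lowering): /u/ is a high vowel immediately before /r/, so it lowers to [o]. /i/ is a high vowel immediately before /r/, so it lowers to [e]. /xufkiuriroz/ → xufkioreroz.
Rule 4 (final devoicing): /z/ is a voiced obstruent in word-final position, so it devoices to [s]. /xufkioreroz/ → xufkioreros.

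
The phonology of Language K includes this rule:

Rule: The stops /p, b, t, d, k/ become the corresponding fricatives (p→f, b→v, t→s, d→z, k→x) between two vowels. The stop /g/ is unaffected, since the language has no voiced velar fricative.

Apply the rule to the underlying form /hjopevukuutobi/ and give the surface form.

/p/ is a stop between vowels /o/ and /e/, so it spirantizes to the fricative [f].
/k/ is a stop between vowels /u/ and /u/, so it spirantizes to the fricative [x].
/t/ is a stop between vowels /u/ and /o/, so it spirantizes to the fricative [s].
/b/ is a stop between vowels /o/ and /i/, so it spirantizes to the fricative [v].
Surface form: [hjofevuxuusovi].

hjofevuxuusovi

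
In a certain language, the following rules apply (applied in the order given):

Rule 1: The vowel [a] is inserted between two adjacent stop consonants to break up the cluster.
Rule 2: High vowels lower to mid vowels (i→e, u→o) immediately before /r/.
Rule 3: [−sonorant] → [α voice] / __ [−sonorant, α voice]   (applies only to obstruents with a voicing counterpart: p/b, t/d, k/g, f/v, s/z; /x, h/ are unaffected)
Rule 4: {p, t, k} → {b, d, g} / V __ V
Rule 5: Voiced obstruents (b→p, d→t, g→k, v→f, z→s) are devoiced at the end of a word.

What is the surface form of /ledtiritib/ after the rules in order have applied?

Rule 1 (stop-cluster a-epenthesis): /d/ and /t/ form a stop–stop cluster, so [a] is inserted between them. /ledtiritib/ → ledatiritib.
Rule 2 (pre-rhotic lowering): /i/ is a high vowel immediately before /r/, so it lowers to [e]. /ledatiritib/ → ledateritib.
Rule 3 (regressive voicing assimilation): no segment meets the environment; /ledateritib/ is unchanged.
Rule 4 (intervocalic voicing): /t/ is a voiceless stop between vowels /a/ and /e/, so it voices to [d]. /t/ is a voiceless stop between vowels /i/ and /i/, so it voices to [d]. /ledateritib/ → ledaderidib.
Rule 5 (final devoicing): /b/ is a voiced obstruent in word-final position, so it devoices to [p]. /ledaderidib/ → ledaderidip.

ledaderidip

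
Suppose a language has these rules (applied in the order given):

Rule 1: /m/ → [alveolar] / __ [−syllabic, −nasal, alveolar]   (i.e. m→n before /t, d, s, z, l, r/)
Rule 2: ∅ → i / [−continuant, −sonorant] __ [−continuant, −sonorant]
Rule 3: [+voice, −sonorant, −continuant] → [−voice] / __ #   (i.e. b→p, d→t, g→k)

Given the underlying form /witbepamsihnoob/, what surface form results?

Rule 1 (nasal place assimilation): /m/ precedes the alveolar consonant /s/, so it assimilates in place to [n]. /witbepamsihnoob/ → witbepansihnoob.
Rule 2 (stop-cluster i-epenthesis): /t/ and /b/ form a stop–stop cluster, so [i] is inserted between them. /witbepansihnoob/ → witibepansihnoob.
Rule 3 (final devoicing): /b/ is a voiced stop in word-final position, so it devoices to [p]. /witibepansihnoob/ → witibepansihnoop.

witibepansihnoop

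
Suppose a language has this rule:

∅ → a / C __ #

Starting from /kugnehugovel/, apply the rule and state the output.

kugnehugovela

the form ends in the consonant /l/, so [a] is inserted word-finally.
Surface form: [kugnehugovela].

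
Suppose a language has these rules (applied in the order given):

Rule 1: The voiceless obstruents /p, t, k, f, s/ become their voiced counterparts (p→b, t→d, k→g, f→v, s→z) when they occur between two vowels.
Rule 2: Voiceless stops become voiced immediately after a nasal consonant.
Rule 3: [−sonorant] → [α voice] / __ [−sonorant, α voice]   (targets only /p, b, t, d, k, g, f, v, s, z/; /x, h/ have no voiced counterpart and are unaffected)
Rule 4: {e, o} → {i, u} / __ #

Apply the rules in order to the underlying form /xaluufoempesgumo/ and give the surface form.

Rule 1 (intervocalic voicing): /f/ is a voiceless obstruent between vowels /u/ and /o/, so it voices to [v]. /xaluufoempesgumo/ → xaluuvoempesgumo.
Rule 2 (post-nasal voicing): /p/ is a voiceless stop immediately after the nasal /m/, so it voices to [b]. /xaluuvoempesgumo/ → xaluuvoembesgumo.
Rule 3 (regressive voicing assimilation): /s/ precedes the voiced obstruent /g/, so it voices to [z] by assimilation. /xaluuvoembesgumo/ → xaluuvoembezgumo.
Rule 4 (final vowel raising): /o/ is a mid vowel in word-final position, so it raises to [u]. /xaluuvoembezgumo/ → xaluuvoembezgumu.

xaluuvoembezgumu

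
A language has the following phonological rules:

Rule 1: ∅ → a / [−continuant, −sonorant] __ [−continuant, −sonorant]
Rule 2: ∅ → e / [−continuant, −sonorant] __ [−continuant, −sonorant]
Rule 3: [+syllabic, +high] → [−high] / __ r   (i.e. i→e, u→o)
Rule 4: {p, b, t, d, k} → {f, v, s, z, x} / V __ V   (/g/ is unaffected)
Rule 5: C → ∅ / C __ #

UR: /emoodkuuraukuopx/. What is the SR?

emoozaxuorauxuop

Rule 1 (stop-cluster a-epenthesis): /d/ and /k/ form a stop–stop cluster, so [a] is inserted between them. /emoodkuuraukuopx/ → emoodakuuraukuopx.
Rule 2 (stop-cluster e-epenthesis): no segment meets the environment; /emoodakuuraukuopx/ is unchanged.
Rule 3 (pre-rhotic lowering): /u/ is a high vowel immediately before /r/, so it lowers to [o]. /emoodakuuraukuopx/ → emoodakuoraukuopx.
Rule 4 (intervocalic spirantization): /d/ is a stop between vowels /o/ and /a/, so it spirantizes to the fricative [z]. /k/ is a stop between vowels /a/ and /u/, so it spirantizes to the fricative [x]. /k/ is a stop between vowels /u/ and /u/, so it spirantizes to the fricative [x]. /emoodakuoraukuopx/ → emoozaxuorauxuopx.
Rule 5 (final cluster simplification): /x/ is the second consonant of a word-final cluster /px/, so it deletes. /emoozaxuorauxuopx/ → emoozaxuorauxuop.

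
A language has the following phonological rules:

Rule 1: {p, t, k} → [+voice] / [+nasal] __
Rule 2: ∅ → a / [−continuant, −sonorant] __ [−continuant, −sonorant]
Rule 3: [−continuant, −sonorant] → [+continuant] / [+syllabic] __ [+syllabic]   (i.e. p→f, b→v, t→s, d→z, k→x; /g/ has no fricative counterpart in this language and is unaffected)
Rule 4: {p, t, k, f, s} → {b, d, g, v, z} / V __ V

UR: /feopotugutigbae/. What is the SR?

feovozuguzigavae

Rule 1 (post-nasal voicing): no segment meets the environment; /feopotugutigbae/ is unchanged.
Rule 2 (stop-cluster a-epenthesis): /g/ and /b/ form a stop–stop cluster, so [a] is inserted between them. /feopotugutigbae/ → feopotugutigabae.
Rule 3 (intervocalic spirantization): /p/ is a stop between vowels /o/ and /o/, so it spirantizes to the fricative [f]. /t/ is a stop between vowels /o/ and /u/, so it spirantizes to the fricative [s]. /t/ is a stop between vowels /u/ and /i/, so it spirantizes to the fricative [s]. /b/ is a stop between vowels /a/ and /a/, so it spirantizes to the fricative [v]. /feopotugutigabae/ → feofosugusigavae.
Rule 4 (intervocalic voicing): /f/ is a voiceless obstruent between vowels /o/ and /o/, so it voices to [v]. /s/ is a voiceless obstruent between vowels /o/ and /u/, so it voices to [z]. /s/ is a voiceless obstruent between vowels /u/ and /i/, so it voices to [z]. /feofosugusigavae/ → feovozuguzigavae.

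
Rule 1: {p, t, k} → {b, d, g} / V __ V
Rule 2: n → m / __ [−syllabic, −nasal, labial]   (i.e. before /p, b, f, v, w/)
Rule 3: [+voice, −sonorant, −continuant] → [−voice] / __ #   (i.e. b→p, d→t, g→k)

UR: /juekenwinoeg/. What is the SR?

juegemwinoek

Rule 1 (intervocalic voicing): /k/ is a voiceless stop between vowels /e/ and /e/, so it voices to [g]. /juekenwinoeg/ → juegenwinoeg.
Rule 2 (nasal place assimilation): /n/ precedes the labial consonant /w/, so it assimilates in place to [m]. /juegenwinoeg/ → juegemwinoeg.
Rule 3 (final devoicing): /g/ is a voiced stop in word-final position, so it devoices to [k]. /juegemwinoeg/ → juegemwinoek.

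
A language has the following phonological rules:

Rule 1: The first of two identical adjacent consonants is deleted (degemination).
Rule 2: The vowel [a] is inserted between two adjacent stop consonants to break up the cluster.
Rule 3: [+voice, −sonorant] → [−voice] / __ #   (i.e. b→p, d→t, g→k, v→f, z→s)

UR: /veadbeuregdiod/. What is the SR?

veadabeuregadiot

Rule 1 (degemination): no segment meets the environment; /veadbeuregdiod/ is unchanged.
Rule 2 (stop-cluster a-epenthesis): /d/ and /b/ form a stop–stop cluster, so [a] is inserted between them. /g/ and /d/ form a stop–stop cluster, so [a] is inserted between them. /veadbeuregdiod/ → veadabeuregadiod.
Rule 3 (final devoicing): /d/ is a voiced obstruent in word-final position, so it devoices to [t]. /veadabeuregadiod/ → veadabeuregadiot.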